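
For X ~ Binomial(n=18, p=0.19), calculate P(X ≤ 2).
0.307301

We have X ~ Binomial(n=18, p=0.19).

The CDF gives us P(X ≤ k).

Using the CDF:
P(X ≤ 2) = 0.307301

This means there's approximately a 30.7% chance that X is at most 2.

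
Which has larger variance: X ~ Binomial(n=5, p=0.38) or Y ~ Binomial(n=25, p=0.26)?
Y has larger variance (4.8100 > 1.1780)

Compute the variance for each distribution:

X ~ Binomial(n=5, p=0.38):
Var(X) = 1.1780

Y ~ Binomial(n=25, p=0.26):
Var(Y) = 4.8100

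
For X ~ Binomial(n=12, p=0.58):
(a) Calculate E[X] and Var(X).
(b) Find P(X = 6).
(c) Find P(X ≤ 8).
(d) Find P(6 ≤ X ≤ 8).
(a) E[X] = 6.9600, Var(X) = 2.9232
(b) P(X = 6) = 0.193079
(c) P(X ≤ 8) = 0.814735
(d) P(6 ≤ X ≤ 8) = 0.618876

We have X ~ Binomial(n=12, p=0.58).

(a) Moments:
E[X] = 6.9600
Var(X) = 2.9232
σ = √Var(X) = 1.7097

(b) Point probability using PMF:
P(X = 6) = 0.193079

(c) Cumulative probability using CDF:
P(X ≤ 8) = F(8) = 0.814735

(d) Range probability:
P(6 ≤ X ≤ 8) = P(X ≤ 8) - P(X ≤ 5)
                   = F(8) - F(5)
                   = 0.814735 - 0.195859
                   = 0.618876

This means approximately 61.9% of outcomes fall in the interval [6, 8].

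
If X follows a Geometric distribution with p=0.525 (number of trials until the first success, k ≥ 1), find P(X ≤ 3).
0.892828

We have X ~ Geometric(p=0.525) (number of trials until the first success, k ≥ 1).

The CDF gives us P(X ≤ k).

Using the CDF:
P(X ≤ 3) = 0.892828

This means there's approximately a 89.3% chance that X is at most 3.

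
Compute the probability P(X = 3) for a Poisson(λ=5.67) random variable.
0.104749

We have X ~ Poisson(λ=5.67).

For a Poisson distribution, the PMF gives us the probability of each outcome.

Using the PMF formula:
P(X = 3) = 0.104749

Rounded to 4 decimal places: 0.1047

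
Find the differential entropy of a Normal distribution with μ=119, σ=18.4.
4.3313 nats

We have X ~ Normal(μ=119, σ=18.4).

The differential entropy measures the uncertainty or information content of the distribution.

For a Normal distribution with μ=119, σ=18.4:
h(X) = 4.3313 nats

(In bits, this would be 6.2487 bits.)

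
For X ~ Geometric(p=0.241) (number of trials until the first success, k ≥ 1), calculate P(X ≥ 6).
0.251889

We have X ~ Geometric(p=0.241) (number of trials until the first success, k ≥ 1).

For discrete distributions, P(X ≥ 6) = 1 - P(X ≤ 5).

P(X ≤ 5) = 0.748111
P(X ≥ 6) = 1 - 0.748111 = 0.251889

So there's approximately a 25.2% chance that X is at least 6.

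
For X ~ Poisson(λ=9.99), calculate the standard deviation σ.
3.1607

We have X ~ Poisson(λ=9.99).

For a Poisson distribution with λ=9.99:
σ = √Var(X) = 3.1607

The standard deviation is the square root of the variance.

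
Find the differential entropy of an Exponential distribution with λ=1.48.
0.6080 nats

We have X ~ Exponential(λ=1.48).

The differential entropy measures the uncertainty or information content of the distribution.

For an Exponential distribution with λ=1.48:
h(X) = 0.6080 nats

(In bits, this would be 0.8771 bits.)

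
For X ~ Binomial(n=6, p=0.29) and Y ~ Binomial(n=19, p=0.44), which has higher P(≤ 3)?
X has higher probability (P(X ≤ 3) = 0.9372 > P(Y ≤ 3) = 0.0097)

Compute P(≤ 3) for each distribution:

X ~ Binomial(n=6, p=0.29):
P(X ≤ 3) = 0.9372

Y ~ Binomial(n=19, p=0.44):
P(Y ≤ 3) = 0.0097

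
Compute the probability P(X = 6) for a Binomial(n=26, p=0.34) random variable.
0.087481

We have X ~ Binomial(n=26, p=0.34).

For a Binomial distribution, the PMF gives us the probability of each outcome.

Using the PMF formula:
P(X = 6) = 0.087481

Rounded to 4 decimal places: 0.0875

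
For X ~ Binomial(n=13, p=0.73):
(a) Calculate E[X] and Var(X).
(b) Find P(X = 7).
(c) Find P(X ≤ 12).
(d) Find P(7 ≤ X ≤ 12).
(a) E[X] = 9.4900, Var(X) = 2.5623
(b) P(X = 7) = 0.073445
(c) P(X ≤ 12) = 0.983282
(d) P(7 ≤ X ≤ 12) = 0.946780

We have X ~ Binomial(n=13, p=0.73).

(a) Moments:
E[X] = 9.4900
Var(X) = 2.5623
σ = √Var(X) = 1.6007

(b) Point probability using PMF:
P(X = 7) = 0.073445

(c) Cumulative probability using CDF:
P(X ≤ 12) = F(12) = 0.983282

(d) Range probability:
P(7 ≤ X ≤ 12) = P(X ≤ 12) - P(X ≤ 6)
                   = F(12) - F(6)
                   = 0.983282 - 0.036502
                   = 0.946780

This means approximately 94.7% of outcomes fall in the interval [7, 12].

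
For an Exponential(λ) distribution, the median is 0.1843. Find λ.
λ = 3.7610

For X ~ Exponential(λ), the CDF is F(x) = 1 - e^(-λx).
The median m satisfies F(m) = 0.5:
1 - e^(-λm) = 0.5
e^(-λm) = 0.5
λm = ln(2)
m = ln(2) / λ

Given m = 0.1843:
λ = ln(2) / 0.1843 = 0.693147 / 0.1843 = 3.7610

Verification: ln(2) / 3.7610 = 0.1843 ✓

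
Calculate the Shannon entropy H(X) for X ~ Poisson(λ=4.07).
2.0959 nats

We have X ~ Poisson(λ=4.07).

The Shannon entropy measures the uncertainty or information content of the distribution.

For a Poisson distribution with λ=4.07:
H(X) = 2.0959 nats

(In bits, this would be 3.0237 bits.)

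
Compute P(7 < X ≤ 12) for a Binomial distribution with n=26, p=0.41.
0.667776

We have X ~ Binomial(n=26, p=0.41).

To find P(7 < X ≤ 12), we use:
P(7 < X ≤ 12) = P(X ≤ 12) - P(X ≤ 7)
                 = F(12) - F(7)
                 = 0.769814 - 0.102037
                 = 0.667776

So there's approximately a 66.8% chance that X falls in this range.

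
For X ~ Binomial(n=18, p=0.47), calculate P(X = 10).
0.143299

We have X ~ Binomial(n=18, p=0.47).

For a Binomial distribution, the PMF gives us the probability of each outcome.

Using the PMF formula:
P(X = 10) = 0.143299

Rounded to 4 decimal places: 0.1433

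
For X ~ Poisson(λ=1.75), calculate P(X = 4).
0.067909

We have X ~ Poisson(λ=1.75).

For a Poisson distribution, the PMF gives us the probability of each outcome.

Using the PMF formula:
P(X = 4) = 0.067909

Rounded to 4 decimal places: 0.0679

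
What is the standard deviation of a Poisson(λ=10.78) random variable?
3.2833

We have X ~ Poisson(λ=10.78).

For a Poisson distribution with λ=10.78:
σ = √Var(X) = 3.2833

The standard deviation is the square root of the variance.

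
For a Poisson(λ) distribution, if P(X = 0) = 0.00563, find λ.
λ = 5.1796

For a Poisson(λ) distribution, the PMF at 0 is:
P(X = 0) = λ^0 e^(-λ) / 0! = e^(-λ)

Given P(X = 0) = 0.00563:
e^(-λ) = 0.00563
-λ = ln(0.00563)
λ = -ln(0.00563) = 5.1796

Verification: e^(-5.1796) = 0.00563 ✓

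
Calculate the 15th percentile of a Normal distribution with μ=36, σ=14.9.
20.5571

We have X ~ Normal(μ=36, σ=14.9).

We want to find x such that P(X ≤ x) = 0.15.

This is the 15th percentile, which means 15% of values fall below this point.

Using the inverse CDF (quantile function):
x = F⁻¹(0.15) = 20.5571

Verification: P(X ≤ 20.5571) = 0.15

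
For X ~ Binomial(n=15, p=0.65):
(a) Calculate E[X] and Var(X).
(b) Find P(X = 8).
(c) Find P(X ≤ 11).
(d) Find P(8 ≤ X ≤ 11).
(a) E[X] = 9.7500, Var(X) = 3.4125
(b) P(X = 8) = 0.131926
(c) P(X ≤ 11) = 0.827304
(d) P(8 ≤ X ≤ 11) = 0.714072

We have X ~ Binomial(n=15, p=0.65).

(a) Moments:
E[X] = 9.7500
Var(X) = 3.4125
σ = √Var(X) = 1.8473

(b) Point probability using PMF:
P(X = 8) = 0.131926

(c) Cumulative probability using CDF:
P(X ≤ 11) = F(11) = 0.827304

(d) Range probability:
P(8 ≤ X ≤ 11) = P(X ≤ 11) - P(X ≤ 7)
                   = F(11) - F(7)
                   = 0.827304 - 0.113231
                   = 0.714072

This means approximately 71.4% of outcomes fall in the interval [8, 11].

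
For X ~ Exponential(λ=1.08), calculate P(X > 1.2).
0.273624

We have X ~ Exponential(λ=1.08).

P(X > 1.2) = 1 - P(X ≤ 1.2)
                = 1 - F(1.2)
                = 1 - 0.726376
                = 0.273624

So there's approximately a 27.4% chance that X exceeds 1.2.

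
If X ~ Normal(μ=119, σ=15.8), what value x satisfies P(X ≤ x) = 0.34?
112.4831

We have X ~ Normal(μ=119, σ=15.8).

We want to find x such that P(X ≤ x) = 0.34.

This is the 34th percentile, which means 34% of values fall below this point.

Using the inverse CDF (quantile function):
x = F⁻¹(0.34) = 112.4831

Verification: P(X ≤ 112.4831) = 0.34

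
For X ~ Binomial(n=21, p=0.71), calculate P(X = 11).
0.034296

We have X ~ Binomial(n=21, p=0.71).

For a Binomial distribution, the PMF gives us the probability of each outcome.

Using the PMF formula:
P(X = 11) = 0.034296

Rounded to 4 decimal places: 0.0343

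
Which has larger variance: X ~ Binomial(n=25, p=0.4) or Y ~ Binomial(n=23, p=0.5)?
X has larger variance (6.0000 > 5.7500)

Compute the variance for each distribution:

X ~ Binomial(n=25, p=0.4):
Var(X) = 6.0000

Y ~ Binomial(n=23, p=0.5):
Var(Y) = 5.7500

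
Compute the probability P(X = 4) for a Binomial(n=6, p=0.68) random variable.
0.328418

We have X ~ Binomial(n=6, p=0.68).

For a Binomial distribution, the PMF gives us the probability of each outcome.

Using the PMF formula:
P(X = 4) = 0.328418

Rounded to 4 decimal places: 0.3284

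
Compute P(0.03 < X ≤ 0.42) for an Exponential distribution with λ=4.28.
0.713805

We have X ~ Exponential(λ=4.28).

To find P(0.03 < X ≤ 0.42), we use:
P(0.03 < X ≤ 0.42) = P(X ≤ 0.42) - P(X ≤ 0.03)
                 = F(0.42) - F(0.03)
                 = 0.834304 - 0.120498
                 = 0.713805

So there's approximately a 71.4% chance that X falls in this range.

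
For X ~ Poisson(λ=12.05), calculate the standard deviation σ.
3.4713

We have X ~ Poisson(λ=12.05).

For a Poisson distribution with λ=12.05:
σ = √Var(X) = 3.4713

The standard deviation is the square root of the variance.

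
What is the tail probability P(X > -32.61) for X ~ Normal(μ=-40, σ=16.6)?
0.328095

We have X ~ Normal(μ=-40, σ=16.6).

P(X > -32.61) = 1 - P(X ≤ -32.61)
                = 1 - F(-32.61)
                = 1 - 0.671905
                = 0.328095

So there's approximately a 32.8% chance that X exceeds -32.61.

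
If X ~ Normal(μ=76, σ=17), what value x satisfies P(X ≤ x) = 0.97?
107.9735

We have X ~ Normal(μ=76, σ=17).

We want to find x such that P(X ≤ x) = 0.97.

This is the 97th percentile, which means 97% of values fall below this point.

Using the inverse CDF (quantile function):
x = F⁻¹(0.97) = 107.9735

Verification: P(X ≤ 107.9735) = 0.97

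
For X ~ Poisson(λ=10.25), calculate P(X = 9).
0.121684

We have X ~ Poisson(λ=10.25).

For a Poisson distribution, the PMF gives us the probability of each outcome.

Using the PMF formula:
P(X = 9) = 0.121684

Rounded to 4 decimal places: 0.1217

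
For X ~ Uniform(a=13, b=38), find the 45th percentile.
24.2500

We have X ~ Uniform(a=13, b=38).

We want to find x such that P(X ≤ x) = 0.45.

This is the 45th percentile, which means 45% of values fall below this point.

Using the inverse CDF (quantile function):
x = F⁻¹(0.45) = 24.2500

Verification: P(X ≤ 24.2500) = 0.45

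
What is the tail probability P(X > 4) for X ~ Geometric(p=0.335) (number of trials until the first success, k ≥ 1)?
0.195563

We have X ~ Geometric(p=0.335) (number of trials until the first success, k ≥ 1).

P(X > 4) = 1 - P(X ≤ 4)
                = 1 - F(4)
                = 1 - 0.804437
                = 0.195563

So there's approximately a 19.6% chance that X exceeds 4.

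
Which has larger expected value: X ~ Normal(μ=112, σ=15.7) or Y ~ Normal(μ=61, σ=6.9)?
X has larger mean (112.0000 > 61.0000)

Compute the expected value for each distribution:

X ~ Normal(μ=112, σ=15.7):
E[X] = 112.0000

Y ~ Normal(μ=61, σ=6.9):
E[Y] = 61.0000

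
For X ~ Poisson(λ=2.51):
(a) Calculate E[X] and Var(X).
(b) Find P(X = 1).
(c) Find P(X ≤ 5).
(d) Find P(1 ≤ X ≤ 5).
(a) E[X] = 2.5100, Var(X) = 2.5100
(b) P(X = 1) = 0.203983
(c) P(X ≤ 5) = 0.957308
(d) P(1 ≤ X ≤ 5) = 0.876039

We have X ~ Poisson(λ=2.51).

(a) Moments:
E[X] = 2.5100
Var(X) = 2.5100
σ = √Var(X) = 1.5843

(b) Point probability using PMF:
P(X = 1) = 0.203983

(c) Cumulative probability using CDF:
P(X ≤ 5) = F(5) = 0.957308

(d) Range probability:
P(1 ≤ X ≤ 5) = P(X ≤ 5) - P(X ≤ 0)
                   = F(5) - F(0)
                   = 0.957308 - 0.081268
                   = 0.876039

This means approximately 87.6% of outcomes fall in the interval [1, 5].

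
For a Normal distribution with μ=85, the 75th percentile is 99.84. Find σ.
σ = 22.0018

For X ~ Normal(μ, σ), the p-th percentile satisfies x = μ + z_p × σ,
where z_p = Φ⁻¹(p) is the standard normal quantile.

Step 1: z_{0.75} = Φ⁻¹(0.75) = 0.6745

Step 2: Solve for σ:
99.84 = 85 + 0.6745 × σ
σ = (99.84 - 85) / 0.6745
σ = 14.84 / 0.6745
σ = 22.0018

Verification: μ + z × σ = 85 + 0.6745 × 22.0018 = 99.84 ✓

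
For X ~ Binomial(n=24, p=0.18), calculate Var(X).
3.5424

We have X ~ Binomial(n=24, p=0.18).

For a Binomial distribution with n=24, p=0.18:
Var(X) = 3.5424

The variance measures the spread of the distribution around the mean.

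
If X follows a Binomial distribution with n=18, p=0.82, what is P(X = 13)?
0.122694

We have X ~ Binomial(n=18, p=0.82).

For a Binomial distribution, the PMF gives us the probability of each outcome.

Using the PMF formula:
P(X = 13) = 0.122694

Rounded to 4 decimal places: 0.1227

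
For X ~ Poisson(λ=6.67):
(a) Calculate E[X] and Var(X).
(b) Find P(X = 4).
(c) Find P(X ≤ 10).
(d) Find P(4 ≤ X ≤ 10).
(a) E[X] = 6.6700, Var(X) = 6.6700
(b) P(X = 4) = 0.104604
(c) P(X ≤ 10) = 0.923243
(d) P(4 ≤ X ≤ 10) = 0.822569

We have X ~ Poisson(λ=6.67).

(a) Moments:
E[X] = 6.6700
Var(X) = 6.6700
σ = √Var(X) = 2.5826

(b) Point probability using PMF:
P(X = 4) = 0.104604

(c) Cumulative probability using CDF:
P(X ≤ 10) = F(10) = 0.923243

(d) Range probability:
P(4 ≤ X ≤ 10) = P(X ≤ 10) - P(X ≤ 3)
                   = F(10) - F(3)
                   = 0.923243 - 0.100674
                   = 0.822569

This means approximately 82.3% of outcomes fall in the interval [4, 10].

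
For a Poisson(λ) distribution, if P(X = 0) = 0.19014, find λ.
λ = 1.6600

For a Poisson(λ) distribution, the PMF at 0 is:
P(X = 0) = λ^0 e^(-λ) / 0! = e^(-λ)

Given P(X = 0) = 0.19014:
e^(-λ) = 0.19014
-λ = ln(0.19014)
λ = -ln(0.19014) = 1.6600

Verification: e^(-1.6600) = 0.19014 ✓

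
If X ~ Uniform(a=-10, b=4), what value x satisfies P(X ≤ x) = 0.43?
-3.9800

We have X ~ Uniform(a=-10, b=4).

We want to find x such that P(X ≤ x) = 0.43.

This is the 43rd percentile, which means 43% of values fall below this point.

Using the inverse CDF (quantile function):
x = F⁻¹(0.43) = -3.9800

Verification: P(X ≤ -3.9800) = 0.43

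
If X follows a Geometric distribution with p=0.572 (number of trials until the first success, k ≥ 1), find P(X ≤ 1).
0.572000

We have X ~ Geometric(p=0.572) (number of trials until the first success, k ≥ 1).

The CDF gives us P(X ≤ k).

Using the CDF:
P(X ≤ 1) = 0.572000

This means there's approximately a 57.2% chance that X is at most 1.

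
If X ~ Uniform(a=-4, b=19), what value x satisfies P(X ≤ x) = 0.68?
11.6400

We have X ~ Uniform(a=-4, b=19).

We want to find x such that P(X ≤ x) = 0.68.

This is the 68th percentile, which means 68% of values fall below this point.

Using the inverse CDF (quantile function):
x = F⁻¹(0.68) = 11.6400

Verification: P(X ≤ 11.6400) = 0.68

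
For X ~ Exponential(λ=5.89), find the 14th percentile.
0.0256

We have X ~ Exponential(λ=5.89).

We want to find x such that P(X ≤ x) = 0.14.

This is the 14th percentile, which means 14% of values fall below this point.

Using the inverse CDF (quantile function):
x = F⁻¹(0.14) = 0.0256

Verification: P(X ≤ 0.0256) = 0.14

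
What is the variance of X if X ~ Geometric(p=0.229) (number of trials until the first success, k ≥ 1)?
14.7022

We have X ~ Geometric(p=0.229) (number of trials until the first success, k ≥ 1).

For a Geometric distribution with p=0.229 (number of trials until the first success, k ≥ 1):
Var(X) = 14.7022

The variance measures the spread of the distribution around the mean.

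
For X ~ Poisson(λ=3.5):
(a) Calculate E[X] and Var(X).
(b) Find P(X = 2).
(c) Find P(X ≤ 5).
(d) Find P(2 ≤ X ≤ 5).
(a) E[X] = 3.5000, Var(X) = 3.5000
(b) P(X = 2) = 0.184959
(c) P(X ≤ 5) = 0.857614
(d) P(2 ≤ X ≤ 5) = 0.721725

We have X ~ Poisson(λ=3.5).

(a) Moments:
E[X] = 3.5000
Var(X) = 3.5000
σ = √Var(X) = 1.8708

(b) Point probability using PMF:
P(X = 2) = 0.184959

(c) Cumulative probability using CDF:
P(X ≤ 5) = F(5) = 0.857614

(d) Range probability:
P(2 ≤ X ≤ 5) = P(X ≤ 5) - P(X ≤ 1)
                   = F(5) - F(1)
                   = 0.857614 - 0.135888
                   = 0.721725

This means approximately 72.2% of outcomes fall in the interval [2, 5].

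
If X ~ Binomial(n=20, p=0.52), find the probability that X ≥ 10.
0.656841

We have X ~ Binomial(n=20, p=0.52).

For discrete distributions, P(X ≥ 10) = 1 - P(X ≤ 9).

P(X ≤ 9) = 0.343159
P(X ≥ 10) = 1 - 0.343159 = 0.656841

So there's approximately a 65.7% chance that X is at least 10.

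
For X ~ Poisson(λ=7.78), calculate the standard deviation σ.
2.7893

We have X ~ Poisson(λ=7.78).

For a Poisson distribution with λ=7.78:
σ = √Var(X) = 2.7893

The standard deviation is the square root of the variance.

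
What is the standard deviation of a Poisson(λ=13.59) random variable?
3.6865

We have X ~ Poisson(λ=13.59).

For a Poisson distribution with λ=13.59:
σ = √Var(X) = 3.6865

The standard deviation is the square root of the variance.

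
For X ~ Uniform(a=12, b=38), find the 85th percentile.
34.1000

We have X ~ Uniform(a=12, b=38).

We want to find x such that P(X ≤ x) = 0.85.

This is the 85th percentile, which means 85% of values fall below this point.

Using the inverse CDF (quantile function):
x = F⁻¹(0.85) = 34.1000

Verification: P(X ≤ 34.1000) = 0.85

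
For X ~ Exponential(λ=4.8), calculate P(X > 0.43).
0.126945

We have X ~ Exponential(λ=4.8).

P(X > 0.43) = 1 - P(X ≤ 0.43)
                = 1 - F(0.43)
                = 1 - 0.873055
                = 0.126945

So there's approximately a 12.7% chance that X exceeds 0.43.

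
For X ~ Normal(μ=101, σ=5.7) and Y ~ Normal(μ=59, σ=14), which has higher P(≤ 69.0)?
Y has higher probability (P(Y ≤ 69.0) = 0.7625 > P(X ≤ 69.0) = 0.0000)

Compute P(≤ 69.0) for each distribution:

X ~ Normal(μ=101, σ=5.7):
P(X ≤ 69.0) = 0.0000

Y ~ Normal(μ=59, σ=14):
P(Y ≤ 69.0) = 0.7625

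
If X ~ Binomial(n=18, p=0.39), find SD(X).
2.0693

We have X ~ Binomial(n=18, p=0.39).

For a Binomial distribution with n=18, p=0.39:
σ = √Var(X) = 2.0693

The standard deviation is the square root of the variance.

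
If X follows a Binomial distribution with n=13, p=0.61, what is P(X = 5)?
0.058176

We have X ~ Binomial(n=13, p=0.61).

For a Binomial distribution, the PMF gives us the probability of each outcome.

Using the PMF formula:
P(X = 5) = 0.058176

Rounded to 4 decimal places: 0.0582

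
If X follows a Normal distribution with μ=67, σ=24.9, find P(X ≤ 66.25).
0.487985

We have X ~ Normal(μ=67, σ=24.9).

The CDF gives us P(X ≤ k).

Using the CDF:
P(X ≤ 66.25) = 0.487985

This means there's approximately a 48.8% chance that X is at most 66.25.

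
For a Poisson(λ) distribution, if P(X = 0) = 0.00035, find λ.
λ = 7.9576

For a Poisson(λ) distribution, the PMF at 0 is:
P(X = 0) = λ^0 e^(-λ) / 0! = e^(-λ)

Given P(X = 0) = 0.00035:
e^(-λ) = 0.00035
-λ = ln(0.00035)
λ = -ln(0.00035) = 7.9576

Verification: e^(-7.9576) = 0.00035 ✓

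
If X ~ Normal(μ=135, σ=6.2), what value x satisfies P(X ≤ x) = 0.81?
140.4430

We have X ~ Normal(μ=135, σ=6.2).

We want to find x such that P(X ≤ x) = 0.81.

This is the 81st percentile, which means 81% of values fall below this point.

Using the inverse CDF (quantile function):
x = F⁻¹(0.81) = 140.4430

Verification: P(X ≤ 140.4430) = 0.81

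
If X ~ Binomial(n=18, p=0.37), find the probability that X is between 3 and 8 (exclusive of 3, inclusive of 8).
0.760345

We have X ~ Binomial(n=18, p=0.37).

To find P(3 < X ≤ 8), we use:
P(3 < X ≤ 8) = P(X ≤ 8) - P(X ≤ 3)
                 = F(8) - F(3)
                 = 0.816473 - 0.056129
                 = 0.760345

So there's approximately a 76.0% chance that X falls in this range.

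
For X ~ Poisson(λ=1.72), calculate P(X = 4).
0.065300

We have X ~ Poisson(λ=1.72).

For a Poisson distribution, the PMF gives us the probability of each outcome.

Using the PMF formula:
P(X = 4) = 0.065300

Rounded to 4 decimal places: 0.0653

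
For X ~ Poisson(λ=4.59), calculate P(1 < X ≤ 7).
0.849061

We have X ~ Poisson(λ=4.59).

To find P(1 < X ≤ 7), we use:
P(1 < X ≤ 7) = P(X ≤ 7) - P(X ≤ 1)
                 = F(7) - F(1)
                 = 0.905816 - 0.056754
                 = 0.849061

So there's approximately a 84.9% chance that X falls in this range.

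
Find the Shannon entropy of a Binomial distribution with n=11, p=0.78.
1.7139 nats

We have X ~ Binomial(n=11, p=0.78).

The Shannon entropy measures the uncertainty or information content of the distribution.

For a Binomial distribution with n=11, p=0.78:
H(X) = 1.7139 nats

(In bits, this would be 2.4726 bits.)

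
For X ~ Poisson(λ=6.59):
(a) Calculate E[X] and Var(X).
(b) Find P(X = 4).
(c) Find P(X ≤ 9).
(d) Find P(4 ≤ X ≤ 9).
(a) E[X] = 6.5900, Var(X) = 6.5900
(b) P(X = 4) = 0.107977
(c) P(X ≤ 9) = 0.869528
(d) P(4 ≤ X ≤ 9) = 0.763723

We have X ~ Poisson(λ=6.59).

(a) Moments:
E[X] = 6.5900
Var(X) = 6.5900
σ = √Var(X) = 2.5671

(b) Point probability using PMF:
P(X = 4) = 0.107977

(c) Cumulative probability using CDF:
P(X ≤ 9) = F(9) = 0.869528

(d) Range probability:
P(4 ≤ X ≤ 9) = P(X ≤ 9) - P(X ≤ 3)
                   = F(9) - F(3)
                   = 0.869528 - 0.105805
                   = 0.763723

This means approximately 76.4% of outcomes fall in the interval [4, 9].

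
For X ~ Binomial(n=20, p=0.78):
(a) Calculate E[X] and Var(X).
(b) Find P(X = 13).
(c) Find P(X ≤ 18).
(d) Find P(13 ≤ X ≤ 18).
(a) E[X] = 15.6000, Var(X) = 3.4320
(b) P(X = 13) = 0.076490
(c) P(X ≤ 18) = 0.953855
(d) P(13 ≤ X ≤ 18) = 0.900207

We have X ~ Binomial(n=20, p=0.78).

(a) Moments:
E[X] = 15.6000
Var(X) = 3.4320
σ = √Var(X) = 1.8526

(b) Point probability using PMF:
P(X = 13) = 0.076490

(c) Cumulative probability using CDF:
P(X ≤ 18) = F(18) = 0.953855

(d) Range probability:
P(13 ≤ X ≤ 18) = P(X ≤ 18) - P(X ≤ 12)
                   = F(18) - F(12)
                   = 0.953855 - 0.053648
                   = 0.900207

This means approximately 90.0% of outcomes fall in the interval [13, 18].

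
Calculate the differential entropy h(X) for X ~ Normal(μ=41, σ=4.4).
2.9005 nats

We have X ~ Normal(μ=41, σ=4.4).

The differential entropy measures the uncertainty or information content of the distribution.

For a Normal distribution with μ=41, σ=4.4:
h(X) = 2.9005 nats

(In bits, this would be 4.1846 bits.)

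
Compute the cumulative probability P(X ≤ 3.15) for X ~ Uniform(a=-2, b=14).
0.321875

We have X ~ Uniform(a=-2, b=14).

The CDF gives us P(X ≤ k).

Using the CDF:
P(X ≤ 3.15) = 0.321875

This means there's approximately a 32.2% chance that X is at most 3.15.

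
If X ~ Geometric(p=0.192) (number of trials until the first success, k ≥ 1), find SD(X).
4.6817

We have X ~ Geometric(p=0.192) (number of trials until the first success, k ≥ 1).

For a Geometric distribution with p=0.192 (number of trials until the first success, k ≥ 1):
σ = √Var(X) = 4.6817

The standard deviation is the square root of the variance.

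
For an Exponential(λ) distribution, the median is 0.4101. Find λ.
λ = 1.6902

For X ~ Exponential(λ), the CDF is F(x) = 1 - e^(-λx).
The median m satisfies F(m) = 0.5:
1 - e^(-λm) = 0.5
e^(-λm) = 0.5
λm = ln(2)
m = ln(2) / λ

Given m = 0.4101:
λ = ln(2) / 0.4101 = 0.693147 / 0.4101 = 1.6902

Verification: ln(2) / 1.6902 = 0.4101 ✓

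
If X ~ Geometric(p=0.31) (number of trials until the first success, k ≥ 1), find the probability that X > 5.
0.156403

We have X ~ Geometric(p=0.31) (number of trials until the first success, k ≥ 1).

P(X > 5) = 1 - P(X ≤ 5)
                = 1 - F(5)
                = 1 - 0.843597
                = 0.156403

So there's approximately a 15.6% chance that X exceeds 5.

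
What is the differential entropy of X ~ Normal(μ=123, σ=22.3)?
4.5235 nats

We have X ~ Normal(μ=123, σ=22.3).

The differential entropy measures the uncertainty or information content of the distribution.

For a Normal distribution with μ=123, σ=22.3:
h(X) = 4.5235 nats

(In bits, this would be 6.5261 bits.)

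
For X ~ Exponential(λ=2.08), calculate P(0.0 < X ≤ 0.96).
0.864231

We have X ~ Exponential(λ=2.08).

To find P(0.0 < X ≤ 0.96), we use:
P(0.0 < X ≤ 0.96) = P(X ≤ 0.96) - P(X ≤ 0.0)
                 = F(0.96) - F(0.0)
                 = 0.864231 - 0.000000
                 = 0.864231

So there's approximately a 86.4% chance that X falls in this range.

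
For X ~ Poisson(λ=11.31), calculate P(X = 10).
0.115609

We have X ~ Poisson(λ=11.31).

For a Poisson distribution, the PMF gives us the probability of each outcome.

Using the PMF formula:
P(X = 10) = 0.115609

Rounded to 4 decimal places: 0.1156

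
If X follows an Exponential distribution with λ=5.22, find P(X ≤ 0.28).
0.768135

We have X ~ Exponential(λ=5.22).

The CDF gives us P(X ≤ k).

Using the CDF:
P(X ≤ 0.28) = 0.768135

This means there's approximately a 76.8% chance that X is at most 0.28.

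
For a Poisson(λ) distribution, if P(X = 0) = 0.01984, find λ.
λ = 3.9201

For a Poisson(λ) distribution, the PMF at 0 is:
P(X = 0) = λ^0 e^(-λ) / 0! = e^(-λ)

Given P(X = 0) = 0.01984:
e^(-λ) = 0.01984
-λ = ln(0.01984)
λ = -ln(0.01984) = 3.9201

Verification: e^(-3.9201) = 0.01984 ✓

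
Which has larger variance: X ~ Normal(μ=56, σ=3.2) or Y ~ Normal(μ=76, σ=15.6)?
Y has larger variance (243.3600 > 10.2400)

Compute the variance for each distribution:

X ~ Normal(μ=56, σ=3.2):
Var(X) = 10.2400

Y ~ Normal(μ=76, σ=15.6):
Var(Y) = 243.3600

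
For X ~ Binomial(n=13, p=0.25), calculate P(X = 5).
0.125826

We have X ~ Binomial(n=13, p=0.25).

For a Binomial distribution, the PMF gives us the probability of each outcome.

Using the PMF formula:
P(X = 5) = 0.125826

Rounded to 4 decimal places: 0.1258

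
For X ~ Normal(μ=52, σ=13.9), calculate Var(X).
193.2100

We have X ~ Normal(μ=52, σ=13.9).

For a Normal distribution with μ=52, σ=13.9:
Var(X) = 193.2100

The variance measures the spread of the distribution around the mean.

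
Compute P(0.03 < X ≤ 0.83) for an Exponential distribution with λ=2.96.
0.829320

We have X ~ Exponential(λ=2.96).

To find P(0.03 < X ≤ 0.83), we use:
P(0.03 < X ≤ 0.83) = P(X ≤ 0.83) - P(X ≤ 0.03)
                 = F(0.83) - F(0.03)
                 = 0.914291 - 0.084971
                 = 0.829320

So there's approximately a 82.9% chance that X falls in this range.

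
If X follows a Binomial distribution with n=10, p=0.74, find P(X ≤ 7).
0.504220

We have X ~ Binomial(n=10, p=0.74).

The CDF gives us P(X ≤ k).

Using the CDF:
P(X ≤ 7) = 0.504220

This means there's approximately a 50.4% chance that X is at most 7.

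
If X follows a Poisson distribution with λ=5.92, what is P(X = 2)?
0.047053

We have X ~ Poisson(λ=5.92).

For a Poisson distribution, the PMF gives us the probability of each outcome.

Using the PMF formula:
P(X = 2) = 0.047053

Rounded to 4 decimal places: 0.0471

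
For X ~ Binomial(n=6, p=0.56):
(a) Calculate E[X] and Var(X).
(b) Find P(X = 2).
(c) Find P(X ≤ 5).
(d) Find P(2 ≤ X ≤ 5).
(a) E[X] = 3.3600, Var(X) = 1.4784
(b) P(X = 2) = 0.176310
(c) P(X ≤ 5) = 0.969159
(d) P(2 ≤ X ≤ 5) = 0.906491

We have X ~ Binomial(n=6, p=0.56).

(a) Moments:
E[X] = 3.3600
Var(X) = 1.4784
σ = √Var(X) = 1.2159

(b) Point probability using PMF:
P(X = 2) = 0.176310

(c) Cumulative probability using CDF:
P(X ≤ 5) = F(5) = 0.969159

(d) Range probability:
P(2 ≤ X ≤ 5) = P(X ≤ 5) - P(X ≤ 1)
                   = F(5) - F(1)
                   = 0.969159 - 0.062668
                   = 0.906491

This means approximately 90.6% of outcomes fall in the interval [2, 5].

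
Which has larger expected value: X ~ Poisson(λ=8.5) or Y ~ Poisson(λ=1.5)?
X has larger mean (8.5000 > 1.5000)

Compute the expected value for each distribution:

X ~ Poisson(λ=8.5):
E[X] = 8.5000

Y ~ Poisson(λ=1.5):
E[Y] = 1.5000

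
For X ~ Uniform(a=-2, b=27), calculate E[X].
12.5000

We have X ~ Uniform(a=-2, b=27).

For a Uniform distribution with a=-2, b=27:
E[X] = 12.5000

This is the expected (average) value of X.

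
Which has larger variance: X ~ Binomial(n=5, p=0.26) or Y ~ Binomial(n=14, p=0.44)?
Y has larger variance (3.4496 > 0.9620)

Compute the variance for each distribution:

X ~ Binomial(n=5, p=0.26):
Var(X) = 0.9620

Y ~ Binomial(n=14, p=0.44):
Var(Y) = 3.4496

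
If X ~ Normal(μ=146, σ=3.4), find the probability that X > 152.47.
0.028524

We have X ~ Normal(μ=146, σ=3.4).

P(X > 152.47) = 1 - P(X ≤ 152.47)
                = 1 - F(152.47)
                = 1 - 0.971476
                = 0.028524

So there's approximately a 2.9% chance that X exceeds 152.47.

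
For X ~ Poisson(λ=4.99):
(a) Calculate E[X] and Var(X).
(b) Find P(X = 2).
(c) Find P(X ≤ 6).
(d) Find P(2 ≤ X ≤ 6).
(a) E[X] = 4.9900, Var(X) = 4.9900
(b) P(X = 2) = 0.084731
(c) P(X ≤ 6) = 0.763644
(d) P(2 ≤ X ≤ 6) = 0.722878

We have X ~ Poisson(λ=4.99).

(a) Moments:
E[X] = 4.9900
Var(X) = 4.9900
σ = √Var(X) = 2.2338

(b) Point probability using PMF:
P(X = 2) = 0.084731

(c) Cumulative probability using CDF:
P(X ≤ 6) = F(6) = 0.763644

(d) Range probability:
P(2 ≤ X ≤ 6) = P(X ≤ 6) - P(X ≤ 1)
                   = F(6) - F(1)
                   = 0.763644 - 0.040766
                   = 0.722878

This means approximately 72.3% of outcomes fall in the interval [2, 6].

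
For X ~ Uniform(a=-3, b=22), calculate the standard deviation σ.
7.2169

We have X ~ Uniform(a=-3, b=22).

For a Uniform distribution with a=-3, b=22:
σ = √Var(X) = 7.2169

The standard deviation is the square root of the variance.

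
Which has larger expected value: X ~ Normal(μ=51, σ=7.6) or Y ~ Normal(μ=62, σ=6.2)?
Y has larger mean (62.0000 > 51.0000)

Compute the expected value for each distribution:

X ~ Normal(μ=51, σ=7.6):
E[X] = 51.0000

Y ~ Normal(μ=62, σ=6.2):
E[Y] = 62.0000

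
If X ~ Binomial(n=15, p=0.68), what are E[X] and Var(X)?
E[X] = 10.2000, Var(X) = 3.2640

We have X ~ Binomial(n=15, p=0.68).

For a Binomial distribution with n=15, p=0.68:

Expected value:
E[X] = 10.2000

Variance:
Var(X) = 3.2640

Standard deviation:
σ = √Var(X) = 1.8067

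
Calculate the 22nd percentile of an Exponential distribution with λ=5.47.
0.0454

We have X ~ Exponential(λ=5.47).

We want to find x such that P(X ≤ x) = 0.22.

This is the 22nd percentile, which means 22% of values fall below this point.

Using the inverse CDF (quantile function):
x = F⁻¹(0.22) = 0.0454

Verification: P(X ≤ 0.0454) = 0.22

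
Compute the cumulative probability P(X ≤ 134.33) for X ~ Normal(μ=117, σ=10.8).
0.945712

We have X ~ Normal(μ=117, σ=10.8).

The CDF gives us P(X ≤ k).

Using the CDF:
P(X ≤ 134.33) = 0.945712

This means there's approximately a 94.6% chance that X is at most 134.33.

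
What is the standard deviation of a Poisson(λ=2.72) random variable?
1.6492

We have X ~ Poisson(λ=2.72).

For a Poisson distribution with λ=2.72:
σ = √Var(X) = 1.6492

The standard deviation is the square root of the variance.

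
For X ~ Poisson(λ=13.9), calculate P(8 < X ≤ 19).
0.862343

We have X ~ Poisson(λ=13.9).

To find P(8 < X ≤ 19), we use:
P(8 < X ≤ 19) = P(X ≤ 19) - P(X ≤ 8)
                 = F(19) - F(8)
                 = 0.927508 - 0.065165
                 = 0.862343

So there's approximately a 86.2% chance that X falls in this range.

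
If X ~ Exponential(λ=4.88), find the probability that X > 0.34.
0.190291

We have X ~ Exponential(λ=4.88).

P(X > 0.34) = 1 - P(X ≤ 0.34)
                = 1 - F(0.34)
                = 1 - 0.809709
                = 0.190291

So there's approximately a 19.0% chance that X exceeds 0.34.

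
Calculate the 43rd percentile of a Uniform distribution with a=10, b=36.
21.1800

We have X ~ Uniform(a=10, b=36).

We want to find x such that P(X ≤ x) = 0.43.

This is the 43rd percentile, which means 43% of values fall below this point.

Using the inverse CDF (quantile function):
x = F⁻¹(0.43) = 21.1800

Verification: P(X ≤ 21.1800) = 0.43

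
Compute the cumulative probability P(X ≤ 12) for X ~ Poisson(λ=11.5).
0.632947

We have X ~ Poisson(λ=11.5).

The CDF gives us P(X ≤ k).

Using the CDF:
P(X ≤ 12) = 0.632947

This means there's approximately a 63.3% chance that X is at most 12.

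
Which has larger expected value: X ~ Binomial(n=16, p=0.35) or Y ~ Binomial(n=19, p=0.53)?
Y has larger mean (10.0700 > 5.6000)

Compute the expected value for each distribution:

X ~ Binomial(n=16, p=0.35):
E[X] = 5.6000

Y ~ Binomial(n=19, p=0.53):
E[Y] = 10.0700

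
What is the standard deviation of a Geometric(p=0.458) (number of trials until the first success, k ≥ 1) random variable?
1.6074

We have X ~ Geometric(p=0.458) (number of trials until the first success, k ≥ 1).

For a Geometric distribution with p=0.458 (number of trials until the first success, k ≥ 1):
σ = √Var(X) = 1.6074

The standard deviation is the square root of the variance.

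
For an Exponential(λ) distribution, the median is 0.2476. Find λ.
λ = 2.7995

For X ~ Exponential(λ), the CDF is F(x) = 1 - e^(-λx).
The median m satisfies F(m) = 0.5:
1 - e^(-λm) = 0.5
e^(-λm) = 0.5
λm = ln(2)
m = ln(2) / λ

Given m = 0.2476:
λ = ln(2) / 0.2476 = 0.693147 / 0.2476 = 2.7995

Verification: ln(2) / 2.7995 = 0.2476 ✓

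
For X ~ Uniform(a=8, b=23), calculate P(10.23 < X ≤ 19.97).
0.649333

We have X ~ Uniform(a=8, b=23).

To find P(10.23 < X ≤ 19.97), we use:
P(10.23 < X ≤ 19.97) = P(X ≤ 19.97) - P(X ≤ 10.23)
                 = F(19.97) - F(10.23)
                 = 0.798000 - 0.148667
                 = 0.649333

So there's approximately a 64.9% chance that X falls in this range.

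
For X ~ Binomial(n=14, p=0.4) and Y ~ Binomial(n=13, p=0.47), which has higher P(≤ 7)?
X has higher probability (P(X ≤ 7) = 0.8499 > P(Y ≤ 7) = 0.7800)

Compute P(≤ 7) for each distribution:

X ~ Binomial(n=14, p=0.4):
P(X ≤ 7) = 0.8499

Y ~ Binomial(n=13, p=0.47):
P(Y ≤ 7) = 0.7800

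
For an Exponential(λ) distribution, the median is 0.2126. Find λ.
λ = 3.2603

For X ~ Exponential(λ), the CDF is F(x) = 1 - e^(-λx).
The median m satisfies F(m) = 0.5:
1 - e^(-λm) = 0.5
e^(-λm) = 0.5
λm = ln(2)
m = ln(2) / λ

Given m = 0.2126:
λ = ln(2) / 0.2126 = 0.693147 / 0.2126 = 3.2603

Verification: ln(2) / 3.2603 = 0.2126 ✓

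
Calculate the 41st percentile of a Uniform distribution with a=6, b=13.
8.8700

We have X ~ Uniform(a=6, b=13).

We want to find x such that P(X ≤ x) = 0.41.

This is the 41st percentile, which means 41% of values fall below this point.

Using the inverse CDF (quantile function):
x = F⁻¹(0.41) = 8.8700

Verification: P(X ≤ 8.8700) = 0.41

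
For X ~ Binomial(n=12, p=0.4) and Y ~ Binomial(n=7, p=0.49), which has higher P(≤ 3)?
Y has higher probability (P(Y ≤ 3) = 0.5219 > P(X ≤ 3) = 0.2253)

Compute P(≤ 3) for each distribution:

X ~ Binomial(n=12, p=0.4):
P(X ≤ 3) = 0.2253

Y ~ Binomial(n=7, p=0.49):
P(Y ≤ 3) = 0.5219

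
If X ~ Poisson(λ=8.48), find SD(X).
2.9120

We have X ~ Poisson(λ=8.48).

For a Poisson distribution with λ=8.48:
σ = √Var(X) = 2.9120

The standard deviation is the square root of the variance.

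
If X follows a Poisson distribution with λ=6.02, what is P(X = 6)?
0.160618

We have X ~ Poisson(λ=6.02).

For a Poisson distribution, the PMF gives us the probability of each outcome.

Using the PMF formula:
P(X = 6) = 0.160618

Rounded to 4 decimal places: 0.1606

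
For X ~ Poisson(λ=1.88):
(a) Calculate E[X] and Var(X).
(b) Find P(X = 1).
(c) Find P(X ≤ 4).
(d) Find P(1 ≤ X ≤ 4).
(a) E[X] = 1.8800, Var(X) = 1.8800
(b) P(X = 1) = 0.286869
(c) P(X ≤ 4) = 0.957525
(d) P(1 ≤ X ≤ 4) = 0.804935

We have X ~ Poisson(λ=1.88).

(a) Moments:
E[X] = 1.8800
Var(X) = 1.8800
σ = √Var(X) = 1.3711

(b) Point probability using PMF:
P(X = 1) = 0.286869

(c) Cumulative probability using CDF:
P(X ≤ 4) = F(4) = 0.957525

(d) Range probability:
P(1 ≤ X ≤ 4) = P(X ≤ 4) - P(X ≤ 0)
                   = F(4) - F(0)
                   = 0.957525 - 0.152590
                   = 0.804935

This means approximately 80.5% of outcomes fall in the interval [1, 4].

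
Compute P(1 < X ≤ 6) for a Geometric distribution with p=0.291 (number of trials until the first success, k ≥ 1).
0.581978

We have X ~ Geometric(p=0.291) (number of trials until the first success, k ≥ 1).

To find P(1 < X ≤ 6), we use:
P(1 < X ≤ 6) = P(X ≤ 6) - P(X ≤ 1)
                 = F(6) - F(1)
                 = 0.872978 - 0.291000
                 = 0.581978

So there's approximately a 58.2% chance that X falls in this range.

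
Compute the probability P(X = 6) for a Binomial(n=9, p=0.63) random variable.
0.266028

We have X ~ Binomial(n=9, p=0.63).

For a Binomial distribution, the PMF gives us the probability of each outcome.

Using the PMF formula:
P(X = 6) = 0.266028

Rounded to 4 decimal places: 0.2660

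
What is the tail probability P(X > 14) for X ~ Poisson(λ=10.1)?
0.088770

We have X ~ Poisson(λ=10.1).

P(X > 14) = 1 - P(X ≤ 14)
                = 1 - F(14)
                = 1 - 0.911230
                = 0.088770

So there's approximately a 8.9% chance that X exceeds 14.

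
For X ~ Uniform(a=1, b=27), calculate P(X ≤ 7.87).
0.264231

We have X ~ Uniform(a=1, b=27).

The CDF gives us P(X ≤ k).

Using the CDF:
P(X ≤ 7.87) = 0.264231

This means there's approximately a 26.4% chance that X is at most 7.87.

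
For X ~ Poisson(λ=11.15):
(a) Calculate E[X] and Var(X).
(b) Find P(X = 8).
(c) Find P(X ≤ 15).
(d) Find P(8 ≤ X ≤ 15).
(a) E[X] = 11.1500, Var(X) = 11.1500
(b) P(X = 8) = 0.085172
(c) P(X ≤ 15) = 0.899175
(d) P(8 ≤ X ≤ 15) = 0.765408

We have X ~ Poisson(λ=11.15).

(a) Moments:
E[X] = 11.1500
Var(X) = 11.1500
σ = √Var(X) = 3.3392

(b) Point probability using PMF:
P(X = 8) = 0.085172

(c) Cumulative probability using CDF:
P(X ≤ 15) = F(15) = 0.899175

(d) Range probability:
P(8 ≤ X ≤ 15) = P(X ≤ 15) - P(X ≤ 7)
                   = F(15) - F(7)
                   = 0.899175 - 0.133766
                   = 0.765408

This means approximately 76.5% of outcomes fall in the interval [8, 15].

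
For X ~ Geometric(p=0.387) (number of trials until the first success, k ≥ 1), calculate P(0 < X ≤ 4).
0.858798

We have X ~ Geometric(p=0.387) (number of trials until the first success, k ≥ 1).

To find P(0 < X ≤ 4), we use:
P(0 < X ≤ 4) = P(X ≤ 4) - P(X ≤ 0)
                 = F(4) - F(0)
                 = 0.858798 - 0.000000
                 = 0.858798

So there's approximately a 85.9% chance that X falls in this range.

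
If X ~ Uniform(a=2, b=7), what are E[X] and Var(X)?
E[X] = 4.5000, Var(X) = 2.0833

We have X ~ Uniform(a=2, b=7).

For a Uniform distribution with a=2, b=7:

Expected value:
E[X] = 4.5000

Variance:
Var(X) = 2.0833

Standard deviation:
σ = √Var(X) = 1.4434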